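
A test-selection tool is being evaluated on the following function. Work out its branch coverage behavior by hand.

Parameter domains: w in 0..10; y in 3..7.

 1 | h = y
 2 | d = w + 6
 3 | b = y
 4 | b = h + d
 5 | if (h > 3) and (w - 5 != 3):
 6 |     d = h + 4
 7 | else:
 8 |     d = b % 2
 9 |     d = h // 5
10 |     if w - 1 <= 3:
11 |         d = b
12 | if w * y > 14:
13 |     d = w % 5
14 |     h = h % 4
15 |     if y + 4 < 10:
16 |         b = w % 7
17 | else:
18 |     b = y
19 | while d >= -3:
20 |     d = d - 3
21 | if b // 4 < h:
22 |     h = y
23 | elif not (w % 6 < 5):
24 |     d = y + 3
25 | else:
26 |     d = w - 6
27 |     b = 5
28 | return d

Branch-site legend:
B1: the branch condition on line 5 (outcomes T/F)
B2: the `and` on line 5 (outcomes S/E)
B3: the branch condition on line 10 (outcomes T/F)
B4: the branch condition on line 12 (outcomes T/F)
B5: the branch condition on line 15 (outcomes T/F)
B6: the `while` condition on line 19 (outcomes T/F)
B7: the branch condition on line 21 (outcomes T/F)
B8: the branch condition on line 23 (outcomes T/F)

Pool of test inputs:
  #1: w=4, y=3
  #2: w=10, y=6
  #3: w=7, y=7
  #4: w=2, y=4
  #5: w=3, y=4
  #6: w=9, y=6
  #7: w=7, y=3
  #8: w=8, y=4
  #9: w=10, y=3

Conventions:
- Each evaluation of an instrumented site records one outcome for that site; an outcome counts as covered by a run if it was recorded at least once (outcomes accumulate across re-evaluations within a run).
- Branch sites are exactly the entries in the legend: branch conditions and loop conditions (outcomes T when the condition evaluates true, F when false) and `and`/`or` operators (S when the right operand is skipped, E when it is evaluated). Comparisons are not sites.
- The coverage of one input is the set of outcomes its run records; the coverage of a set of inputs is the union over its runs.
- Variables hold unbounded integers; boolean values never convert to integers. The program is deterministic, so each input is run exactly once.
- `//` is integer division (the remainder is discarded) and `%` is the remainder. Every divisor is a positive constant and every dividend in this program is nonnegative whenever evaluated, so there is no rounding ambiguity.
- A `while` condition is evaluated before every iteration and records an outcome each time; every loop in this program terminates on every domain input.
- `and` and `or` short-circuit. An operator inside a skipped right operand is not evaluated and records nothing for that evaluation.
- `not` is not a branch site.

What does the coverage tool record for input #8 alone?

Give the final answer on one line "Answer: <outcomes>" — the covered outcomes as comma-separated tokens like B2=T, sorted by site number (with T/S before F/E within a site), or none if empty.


Running input #8 (w=8, y=4), event by event:
  B2->E, B1->F, B3->F, B4->T, B5->T, B6->T, B6->T, B6->T, B6->F, B7->F
  B8->F
collecting distinct outcomes: B1=F, B2=E, B3=F, B4=T, B5=T, B6=T, B6=F, B7=F, B8=F
Answer: B1=F, B2=E, B3=F, B4=T, B5=T, B6=T, B6=F, B7=F, B8=F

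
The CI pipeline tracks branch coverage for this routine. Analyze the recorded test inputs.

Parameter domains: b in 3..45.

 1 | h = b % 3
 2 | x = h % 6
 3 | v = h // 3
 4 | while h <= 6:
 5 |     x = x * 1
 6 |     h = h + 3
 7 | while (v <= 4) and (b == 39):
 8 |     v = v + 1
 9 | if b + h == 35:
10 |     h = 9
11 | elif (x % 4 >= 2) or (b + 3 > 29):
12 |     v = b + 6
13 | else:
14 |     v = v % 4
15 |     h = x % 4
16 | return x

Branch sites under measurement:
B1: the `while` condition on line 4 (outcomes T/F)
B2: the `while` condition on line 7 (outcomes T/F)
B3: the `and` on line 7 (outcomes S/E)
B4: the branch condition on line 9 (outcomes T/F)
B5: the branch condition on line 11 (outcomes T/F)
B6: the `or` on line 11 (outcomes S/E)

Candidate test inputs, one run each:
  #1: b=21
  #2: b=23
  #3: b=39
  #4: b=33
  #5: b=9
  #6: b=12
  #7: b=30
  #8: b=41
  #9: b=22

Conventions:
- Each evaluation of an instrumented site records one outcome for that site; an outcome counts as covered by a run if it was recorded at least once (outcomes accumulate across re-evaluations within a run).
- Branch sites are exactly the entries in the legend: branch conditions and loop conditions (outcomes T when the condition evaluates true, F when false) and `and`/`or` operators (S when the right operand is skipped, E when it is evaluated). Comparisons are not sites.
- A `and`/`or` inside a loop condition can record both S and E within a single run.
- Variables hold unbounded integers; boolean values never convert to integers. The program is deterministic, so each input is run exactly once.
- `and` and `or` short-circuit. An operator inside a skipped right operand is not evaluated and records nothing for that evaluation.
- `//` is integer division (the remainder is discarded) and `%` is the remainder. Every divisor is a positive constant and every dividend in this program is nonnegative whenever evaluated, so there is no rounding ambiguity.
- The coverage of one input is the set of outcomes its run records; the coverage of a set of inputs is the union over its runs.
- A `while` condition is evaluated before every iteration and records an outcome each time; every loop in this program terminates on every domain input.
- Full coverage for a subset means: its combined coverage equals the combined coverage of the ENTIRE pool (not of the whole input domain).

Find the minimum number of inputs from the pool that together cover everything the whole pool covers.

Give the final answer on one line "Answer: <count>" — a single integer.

input #1, b=21: events B1->T, B1->T, B1->T, B1->F, B3->E, B2->F, B4->F, B6->E, B5->F; outcomes B1=T, B1=F, B2=F, B3=E, B4=F, B5=F, B6=E
input #2, b=23: events B1->T, B1->T, B1->F, B3->E, B2->F, B4->F, B6->S, B5->T; outcomes B1=T, B1=F, B2=F, B3=E, B4=F, B5=T, B6=S
input #3, b=39: events B1->T, B1->T, B1->T, B1->F, B3->E, B2->T, B3->E, B2->T, B3->E, B2->T, B3->E, B2->T, B3->E, B2->T, ...; outcomes B1=T, B1=F, B2=T, B2=F, B3=S, B3=E, B4=F, B5=T, B6=E
input #4, b=33: events B1->T, B1->T, B1->T, B1->F, B3->E, B2->F, B4->F, B6->E, B5->T; outcomes B1=T, B1=F, B2=F, B3=E, B4=F, B5=T, B6=E
input #5, b=9: events B1->T, B1->T, B1->T, B1->F, B3->E, B2->F, B4->F, B6->E, B5->F; outcomes B1=T, B1=F, B2=F, B3=E, B4=F, B5=F, B6=E
input #6, b=12: events B1->T, B1->T, B1->T, B1->F, B3->E, B2->F, B4->F, B6->E, B5->F; outcomes B1=T, B1=F, B2=F, B3=E, B4=F, B5=F, B6=E
input #7, b=30: events B1->T, B1->T, B1->T, B1->F, B3->E, B2->F, B4->F, B6->E, B5->T; outcomes B1=T, B1=F, B2=F, B3=E, B4=F, B5=T, B6=E
input #8, b=41: events B1->T, B1->T, B1->F, B3->E, B2->F, B4->F, B6->S, B5->T; outcomes B1=T, B1=F, B2=F, B3=E, B4=F, B5=T, B6=S
input #9, b=22: events B1->T, B1->T, B1->F, B3->E, B2->F, B4->F, B6->E, B5->F; outcomes B1=T, B1=F, B2=F, B3=E, B4=F, B5=F, B6=E
together the pool reaches 11 outcomes: B1=T, B1=F, B2=T, B2=F, B3=S, B3=E, B4=F, B5=T, B5=F, B6=S, B6=E
checked all size-1 subsets: none covers 11 outcomes (max 9/11)
checked all size-2 subsets: none covers 11 outcomes (max 10/11)
size 3: inputs {1, 2, 3} cover all 11 outcomes, and no lexicographically smaller subset of this size does

Answer: 3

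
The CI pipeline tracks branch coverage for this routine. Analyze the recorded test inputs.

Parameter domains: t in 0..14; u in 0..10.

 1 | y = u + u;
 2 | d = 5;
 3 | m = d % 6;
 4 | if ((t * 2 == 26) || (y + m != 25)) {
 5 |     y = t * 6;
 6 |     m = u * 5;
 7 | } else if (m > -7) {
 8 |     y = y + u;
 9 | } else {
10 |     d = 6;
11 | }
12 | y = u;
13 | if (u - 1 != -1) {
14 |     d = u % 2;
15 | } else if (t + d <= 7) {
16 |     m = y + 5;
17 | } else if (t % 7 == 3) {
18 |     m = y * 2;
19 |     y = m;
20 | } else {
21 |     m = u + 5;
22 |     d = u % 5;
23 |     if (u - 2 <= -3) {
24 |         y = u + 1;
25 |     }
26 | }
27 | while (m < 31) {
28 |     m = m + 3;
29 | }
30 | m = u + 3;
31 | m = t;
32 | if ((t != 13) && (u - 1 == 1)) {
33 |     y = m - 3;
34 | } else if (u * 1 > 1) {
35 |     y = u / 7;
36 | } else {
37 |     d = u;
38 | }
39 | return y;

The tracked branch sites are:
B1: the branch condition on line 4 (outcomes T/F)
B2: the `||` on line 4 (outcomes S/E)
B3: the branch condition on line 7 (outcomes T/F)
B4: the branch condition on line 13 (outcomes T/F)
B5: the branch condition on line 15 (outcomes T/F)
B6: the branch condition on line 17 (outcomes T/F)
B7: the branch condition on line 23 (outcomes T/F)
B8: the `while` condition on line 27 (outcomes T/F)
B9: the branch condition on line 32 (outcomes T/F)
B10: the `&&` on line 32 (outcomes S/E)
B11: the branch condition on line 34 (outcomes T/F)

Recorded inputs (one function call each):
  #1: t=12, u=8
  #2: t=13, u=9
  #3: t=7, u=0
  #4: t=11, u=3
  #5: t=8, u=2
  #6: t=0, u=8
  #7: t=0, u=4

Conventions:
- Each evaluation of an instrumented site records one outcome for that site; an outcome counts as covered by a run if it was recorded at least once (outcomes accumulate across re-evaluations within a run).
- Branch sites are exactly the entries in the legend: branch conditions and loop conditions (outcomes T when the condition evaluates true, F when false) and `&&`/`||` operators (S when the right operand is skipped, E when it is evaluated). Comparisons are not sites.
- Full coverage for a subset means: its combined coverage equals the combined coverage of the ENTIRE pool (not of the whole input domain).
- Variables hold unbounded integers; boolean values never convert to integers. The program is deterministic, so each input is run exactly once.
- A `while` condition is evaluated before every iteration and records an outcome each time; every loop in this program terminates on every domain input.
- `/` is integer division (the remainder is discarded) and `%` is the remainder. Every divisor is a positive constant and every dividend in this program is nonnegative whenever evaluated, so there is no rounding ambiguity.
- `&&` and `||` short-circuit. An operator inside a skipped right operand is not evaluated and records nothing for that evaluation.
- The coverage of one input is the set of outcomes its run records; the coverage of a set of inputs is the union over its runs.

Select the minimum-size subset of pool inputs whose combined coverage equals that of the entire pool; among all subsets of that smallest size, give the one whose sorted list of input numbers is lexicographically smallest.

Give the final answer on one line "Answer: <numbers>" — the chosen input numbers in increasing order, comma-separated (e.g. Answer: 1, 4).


input #1, t=12, u=8: events B2->E, B1->T, B4->T, B8->F, B10->E, B9->F, B11->T; outcomes B1=T, B2=E, B4=T, B8=F, B9=F, B10=E, B11=T
input #2, t=13, u=9: events B2->S, B1->T, B4->T, B8->F, B10->S, B9->F, B11->T; outcomes B1=T, B2=S, B4=T, B8=F, B9=F, B10=S, B11=T
input #3, t=7, u=0: events B2->E, B1->T, B4->F, B5->F, B6->F, B7->F, B8->T, B8->T, B8->T, B8->T, B8->T, B8->T, B8->T, B8->T, ...; outcomes B1=T, B2=E, B4=F, B5=F, B6=F, B7=F, B8=T, B8=F, B9=F, B10=E, B11=F
input #4, t=11, u=3: events B2->E, B1->T, B4->T, B8->T, B8->T, B8->T, B8->T, B8->T, B8->T, B8->F, B10->E, B9->F, B11->T; outcomes B1=T, B2=E, B4=T, B8=T, B8=F, B9=F, B10=E, B11=T
input #5, t=8, u=2: events B2->E, B1->T, B4->T, B8->T, B8->T, B8->T, B8->T, B8->T, B8->T, B8->T, B8->F, B10->E, B9->T; outcomes B1=T, B2=E, B4=T, B8=T, B8=F, B9=T, B10=E
input #6, t=0, u=8: events B2->E, B1->T, B4->T, B8->F, B10->E, B9->F, B11->T; outcomes B1=T, B2=E, B4=T, B8=F, B9=F, B10=E, B11=T
input #7, t=0, u=4: events B2->E, B1->T, B4->T, B8->T, B8->T, B8->T, B8->T, B8->F, B10->E, B9->F, B11->T; outcomes B1=T, B2=E, B4=T, B8=T, B8=F, B9=F, B10=E, B11=T
together the pool reaches 16 outcomes: B1=T, B2=S, B2=E, B4=T, B4=F, B5=F, B6=F, B7=F, B8=T, B8=F, B9=T, B9=F, B10=S, B10=E, B11=T, B11=F
size 1 is not enough: best union over all size-1 subsets is 11/16
size 2 is not enough: best union over all size-2 subsets is 15/16
inputs {2, 3, 5} (size 3) cover everything; no size-3 subset with a lexicographically smaller index list covers all 16
Answer: 2, 3, 5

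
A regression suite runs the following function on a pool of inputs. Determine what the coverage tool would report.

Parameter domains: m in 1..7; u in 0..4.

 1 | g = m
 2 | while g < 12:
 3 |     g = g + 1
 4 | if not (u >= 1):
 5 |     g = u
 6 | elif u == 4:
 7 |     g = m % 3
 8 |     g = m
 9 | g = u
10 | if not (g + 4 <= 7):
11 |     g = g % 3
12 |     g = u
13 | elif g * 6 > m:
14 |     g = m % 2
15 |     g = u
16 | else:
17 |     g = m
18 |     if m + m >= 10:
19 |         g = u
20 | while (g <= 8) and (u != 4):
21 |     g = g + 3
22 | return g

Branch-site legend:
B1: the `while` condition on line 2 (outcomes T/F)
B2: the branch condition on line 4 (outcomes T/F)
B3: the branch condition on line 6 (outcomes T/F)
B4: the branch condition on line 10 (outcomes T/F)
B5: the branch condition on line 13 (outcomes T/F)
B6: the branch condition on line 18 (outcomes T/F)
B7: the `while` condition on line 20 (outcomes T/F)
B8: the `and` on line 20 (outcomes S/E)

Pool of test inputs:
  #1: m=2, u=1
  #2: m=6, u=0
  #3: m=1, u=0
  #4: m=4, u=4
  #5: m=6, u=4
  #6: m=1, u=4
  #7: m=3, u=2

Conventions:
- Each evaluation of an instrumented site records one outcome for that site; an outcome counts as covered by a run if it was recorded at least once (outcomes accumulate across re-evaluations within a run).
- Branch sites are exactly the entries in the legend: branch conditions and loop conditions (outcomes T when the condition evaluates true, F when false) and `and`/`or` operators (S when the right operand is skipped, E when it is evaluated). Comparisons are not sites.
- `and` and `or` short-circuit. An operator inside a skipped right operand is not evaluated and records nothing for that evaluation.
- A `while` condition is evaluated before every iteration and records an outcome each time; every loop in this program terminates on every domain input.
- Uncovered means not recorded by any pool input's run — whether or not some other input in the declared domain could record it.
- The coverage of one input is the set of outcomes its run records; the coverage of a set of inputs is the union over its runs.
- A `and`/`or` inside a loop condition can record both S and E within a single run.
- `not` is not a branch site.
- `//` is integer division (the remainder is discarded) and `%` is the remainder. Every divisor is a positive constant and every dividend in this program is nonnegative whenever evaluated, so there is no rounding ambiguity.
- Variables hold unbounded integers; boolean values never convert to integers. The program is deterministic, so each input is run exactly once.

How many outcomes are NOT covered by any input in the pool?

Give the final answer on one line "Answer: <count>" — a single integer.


test 1 (m=2, u=1) fires B1->T, B1->T, B1->T, B1->T, B1->T, B1->T, B1->T, B1->T, B1->T, B1->T, B1->F, B2->F, B3->F, B4->F, ...; hits B1=T, B1=F, B2=F, B3=F, B4=F, B5=T, B7=T, B7=F, B8=S, B8=E
test 2 (m=6, u=0) fires B1->T, B1->T, B1->T, B1->T, B1->T, B1->T, B1->F, B2->T, B4->F, B5->F, B6->T, B8->E, B7->T, B8->E, ...; hits B1=T, B1=F, B2=T, B4=F, B5=F, B6=T, B7=T, B7=F, B8=S, B8=E
test 3 (m=1, u=0) fires B1->T, B1->T, B1->T, B1->T, B1->T, B1->T, B1->T, B1->T, B1->T, B1->T, B1->T, B1->F, B2->T, B4->F, ...; hits B1=T, B1=F, B2=T, B4=F, B5=F, B6=F, B7=T, B7=F, B8=S, B8=E
test 4 (m=4, u=4) fires B1->T, B1->T, B1->T, B1->T, B1->T, B1->T, B1->T, B1->T, B1->F, B2->F, B3->T, B4->T, B8->E, B7->F; hits B1=T, B1=F, B2=F, B3=T, B4=T, B7=F, B8=E
test 5 (m=6, u=4) fires B1->T, B1->T, B1->T, B1->T, B1->T, B1->T, B1->F, B2->F, B3->T, B4->T, B8->E, B7->F; hits B1=T, B1=F, B2=F, B3=T, B4=T, B7=F, B8=E
test 6 (m=1, u=4) fires B1->T, B1->T, B1->T, B1->T, B1->T, B1->T, B1->T, B1->T, B1->T, B1->T, B1->T, B1->F, B2->F, B3->T, ...; hits B1=T, B1=F, B2=F, B3=T, B4=T, B7=F, B8=E
test 7 (m=3, u=2) fires B1->T, B1->T, B1->T, B1->T, B1->T, B1->T, B1->T, B1->T, B1->T, B1->F, B2->F, B3->F, B4->F, B5->T, ...; hits B1=T, B1=F, B2=F, B3=F, B4=F, B5=T, B7=T, B7=F, B8=S, B8=E
union over the pool: B1=T, B1=F, B2=T, B2=F, B3=T, B3=F, B4=T, B4=F, B5=T, B5=F, B6=T, B6=F, B7=T, B7=F, B8=S, B8=E
uncovered (0 of 16): none
Answer: 0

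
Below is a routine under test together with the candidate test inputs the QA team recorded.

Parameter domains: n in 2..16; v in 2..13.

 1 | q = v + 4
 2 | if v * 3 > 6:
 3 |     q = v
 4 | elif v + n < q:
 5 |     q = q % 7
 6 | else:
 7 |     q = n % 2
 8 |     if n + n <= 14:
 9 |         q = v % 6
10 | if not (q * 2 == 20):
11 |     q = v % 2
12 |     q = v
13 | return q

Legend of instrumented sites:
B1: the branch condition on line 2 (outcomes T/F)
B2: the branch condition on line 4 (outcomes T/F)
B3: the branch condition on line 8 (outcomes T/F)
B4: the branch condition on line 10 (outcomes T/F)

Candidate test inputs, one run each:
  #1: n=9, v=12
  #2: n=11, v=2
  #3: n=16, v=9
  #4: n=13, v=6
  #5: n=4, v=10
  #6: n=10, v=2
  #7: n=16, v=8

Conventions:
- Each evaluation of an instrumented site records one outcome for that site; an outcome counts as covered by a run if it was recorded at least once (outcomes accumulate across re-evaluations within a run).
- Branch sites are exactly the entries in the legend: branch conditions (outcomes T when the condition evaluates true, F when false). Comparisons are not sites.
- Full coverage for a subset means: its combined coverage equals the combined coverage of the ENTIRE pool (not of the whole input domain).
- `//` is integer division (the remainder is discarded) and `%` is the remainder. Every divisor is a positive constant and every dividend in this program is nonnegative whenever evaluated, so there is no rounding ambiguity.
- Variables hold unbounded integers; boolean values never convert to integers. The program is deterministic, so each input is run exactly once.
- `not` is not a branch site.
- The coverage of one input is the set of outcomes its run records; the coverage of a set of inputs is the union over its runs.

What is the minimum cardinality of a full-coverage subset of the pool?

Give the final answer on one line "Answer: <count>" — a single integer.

run #1 (n=9, v=12) records B1=T, B4=T
run #2 (n=11, v=2) records B1=F, B2=F, B3=F, B4=T
run #3 (n=16, v=9) records B1=T, B4=T
run #4 (n=13, v=6) records B1=T, B4=T
run #5 (n=4, v=10) records B1=T, B4=F
run #6 (n=10, v=2) records B1=F, B2=F, B3=F, B4=T
run #7 (n=16, v=8) records B1=T, B4=T
union over all inputs: B1=T, B1=F, B2=F, B3=F, B4=T, B4=F (6 outcomes)
checked all size-1 subsets: none covers 6 outcomes (max 4/6)
inputs {2, 5} (size 2) cover everything; no size-2 subset with a lexicographically smaller index list covers all 6

Answer: 2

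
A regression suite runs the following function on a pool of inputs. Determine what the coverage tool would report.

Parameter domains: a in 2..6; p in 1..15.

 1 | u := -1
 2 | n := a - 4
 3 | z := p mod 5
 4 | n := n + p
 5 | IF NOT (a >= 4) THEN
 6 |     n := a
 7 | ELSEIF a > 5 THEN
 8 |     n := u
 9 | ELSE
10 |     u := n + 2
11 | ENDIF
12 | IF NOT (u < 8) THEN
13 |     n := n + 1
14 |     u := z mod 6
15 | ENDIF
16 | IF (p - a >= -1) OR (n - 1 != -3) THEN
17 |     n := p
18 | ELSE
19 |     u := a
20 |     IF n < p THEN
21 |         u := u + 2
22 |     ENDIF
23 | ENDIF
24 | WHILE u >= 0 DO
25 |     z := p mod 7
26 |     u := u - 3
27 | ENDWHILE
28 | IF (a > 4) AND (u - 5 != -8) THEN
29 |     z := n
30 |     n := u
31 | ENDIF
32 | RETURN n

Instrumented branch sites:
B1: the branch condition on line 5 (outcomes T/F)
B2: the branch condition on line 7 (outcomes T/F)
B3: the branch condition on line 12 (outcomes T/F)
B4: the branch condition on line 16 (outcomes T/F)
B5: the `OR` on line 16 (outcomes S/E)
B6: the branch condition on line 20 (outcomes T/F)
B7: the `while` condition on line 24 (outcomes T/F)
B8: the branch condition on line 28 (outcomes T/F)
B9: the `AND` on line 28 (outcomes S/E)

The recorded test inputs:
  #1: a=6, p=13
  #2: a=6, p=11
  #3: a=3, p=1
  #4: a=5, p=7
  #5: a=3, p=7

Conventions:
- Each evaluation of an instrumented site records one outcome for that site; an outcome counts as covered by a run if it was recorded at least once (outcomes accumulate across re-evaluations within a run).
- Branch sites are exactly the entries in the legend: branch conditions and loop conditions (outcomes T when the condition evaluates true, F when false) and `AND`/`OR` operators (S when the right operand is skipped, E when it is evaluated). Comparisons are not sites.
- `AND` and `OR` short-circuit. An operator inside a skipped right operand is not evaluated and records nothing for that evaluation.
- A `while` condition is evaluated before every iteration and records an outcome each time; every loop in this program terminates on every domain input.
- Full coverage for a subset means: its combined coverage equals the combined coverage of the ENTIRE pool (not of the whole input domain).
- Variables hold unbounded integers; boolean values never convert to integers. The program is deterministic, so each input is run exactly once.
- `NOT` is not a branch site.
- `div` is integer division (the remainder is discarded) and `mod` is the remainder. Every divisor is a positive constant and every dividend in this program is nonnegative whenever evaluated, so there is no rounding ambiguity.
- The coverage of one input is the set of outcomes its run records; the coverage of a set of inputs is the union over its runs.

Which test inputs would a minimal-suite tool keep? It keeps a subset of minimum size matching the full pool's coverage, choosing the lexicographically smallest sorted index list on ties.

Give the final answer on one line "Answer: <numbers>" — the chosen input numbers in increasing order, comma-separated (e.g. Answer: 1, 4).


test 1 (a=6, p=13) hits B1=F, B2=T, B3=F, B4=T, B5=S, B7=F, B8=T, B9=E
test 2 (a=6, p=11) hits B1=F, B2=T, B3=F, B4=T, B5=S, B7=F, B8=T, B9=E
test 3 (a=3, p=1) hits B1=T, B3=F, B4=T, B5=E, B7=F, B8=F, B9=S
test 4 (a=5, p=7) hits B1=F, B2=F, B3=T, B4=T, B5=S, B7=T, B7=F, B8=T, B9=E
test 5 (a=3, p=7) hits B1=T, B3=F, B4=T, B5=S, B7=F, B8=F, B9=S
together the pool reaches 15 outcomes: B1=T, B1=F, B2=T, B2=F, B3=T, B3=F, B4=T, B5=S, B5=E, B7=T, B7=F, B8=T, B8=F, B9=S, B9=E
checked all size-1 subsets: none covers 15 outcomes (max 9/15)
checked all size-2 subsets: none covers 15 outcomes (max 14/15)
size 3: inputs {1, 3, 4} cover all 15 outcomes, and no lexicographically smaller subset of this size does
Answer: 1, 3, 4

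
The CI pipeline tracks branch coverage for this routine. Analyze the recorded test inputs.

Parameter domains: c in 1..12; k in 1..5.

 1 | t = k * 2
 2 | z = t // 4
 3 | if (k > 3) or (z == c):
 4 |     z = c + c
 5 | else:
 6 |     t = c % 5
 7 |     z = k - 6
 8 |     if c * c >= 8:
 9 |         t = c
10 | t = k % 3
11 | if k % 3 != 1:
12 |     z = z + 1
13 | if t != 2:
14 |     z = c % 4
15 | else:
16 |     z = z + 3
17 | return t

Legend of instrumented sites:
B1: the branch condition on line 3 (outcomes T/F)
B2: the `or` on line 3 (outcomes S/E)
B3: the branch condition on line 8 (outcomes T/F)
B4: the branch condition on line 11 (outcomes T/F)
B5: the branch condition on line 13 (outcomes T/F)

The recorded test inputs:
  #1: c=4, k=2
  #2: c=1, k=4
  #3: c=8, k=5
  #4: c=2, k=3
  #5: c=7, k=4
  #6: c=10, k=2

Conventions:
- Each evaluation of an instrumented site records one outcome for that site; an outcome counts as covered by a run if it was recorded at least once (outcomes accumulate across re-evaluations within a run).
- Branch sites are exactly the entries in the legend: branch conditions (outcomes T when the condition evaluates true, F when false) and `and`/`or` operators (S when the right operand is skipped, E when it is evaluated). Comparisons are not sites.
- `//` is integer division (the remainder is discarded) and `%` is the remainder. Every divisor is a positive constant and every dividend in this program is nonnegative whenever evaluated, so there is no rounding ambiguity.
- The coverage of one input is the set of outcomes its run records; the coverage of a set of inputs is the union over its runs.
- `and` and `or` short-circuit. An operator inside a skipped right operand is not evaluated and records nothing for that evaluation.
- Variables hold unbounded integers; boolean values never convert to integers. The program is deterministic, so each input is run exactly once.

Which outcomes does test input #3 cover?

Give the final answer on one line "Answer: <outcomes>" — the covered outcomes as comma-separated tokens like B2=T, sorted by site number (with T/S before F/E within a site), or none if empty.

Event log for input #3 (c=8, k=5):
  B2->S, B1->T, B4->T, B5->F
as a set, this run covers: B1=T, B2=S, B4=T, B5=F

Answer: B1=T, B2=S, B4=T, B5=F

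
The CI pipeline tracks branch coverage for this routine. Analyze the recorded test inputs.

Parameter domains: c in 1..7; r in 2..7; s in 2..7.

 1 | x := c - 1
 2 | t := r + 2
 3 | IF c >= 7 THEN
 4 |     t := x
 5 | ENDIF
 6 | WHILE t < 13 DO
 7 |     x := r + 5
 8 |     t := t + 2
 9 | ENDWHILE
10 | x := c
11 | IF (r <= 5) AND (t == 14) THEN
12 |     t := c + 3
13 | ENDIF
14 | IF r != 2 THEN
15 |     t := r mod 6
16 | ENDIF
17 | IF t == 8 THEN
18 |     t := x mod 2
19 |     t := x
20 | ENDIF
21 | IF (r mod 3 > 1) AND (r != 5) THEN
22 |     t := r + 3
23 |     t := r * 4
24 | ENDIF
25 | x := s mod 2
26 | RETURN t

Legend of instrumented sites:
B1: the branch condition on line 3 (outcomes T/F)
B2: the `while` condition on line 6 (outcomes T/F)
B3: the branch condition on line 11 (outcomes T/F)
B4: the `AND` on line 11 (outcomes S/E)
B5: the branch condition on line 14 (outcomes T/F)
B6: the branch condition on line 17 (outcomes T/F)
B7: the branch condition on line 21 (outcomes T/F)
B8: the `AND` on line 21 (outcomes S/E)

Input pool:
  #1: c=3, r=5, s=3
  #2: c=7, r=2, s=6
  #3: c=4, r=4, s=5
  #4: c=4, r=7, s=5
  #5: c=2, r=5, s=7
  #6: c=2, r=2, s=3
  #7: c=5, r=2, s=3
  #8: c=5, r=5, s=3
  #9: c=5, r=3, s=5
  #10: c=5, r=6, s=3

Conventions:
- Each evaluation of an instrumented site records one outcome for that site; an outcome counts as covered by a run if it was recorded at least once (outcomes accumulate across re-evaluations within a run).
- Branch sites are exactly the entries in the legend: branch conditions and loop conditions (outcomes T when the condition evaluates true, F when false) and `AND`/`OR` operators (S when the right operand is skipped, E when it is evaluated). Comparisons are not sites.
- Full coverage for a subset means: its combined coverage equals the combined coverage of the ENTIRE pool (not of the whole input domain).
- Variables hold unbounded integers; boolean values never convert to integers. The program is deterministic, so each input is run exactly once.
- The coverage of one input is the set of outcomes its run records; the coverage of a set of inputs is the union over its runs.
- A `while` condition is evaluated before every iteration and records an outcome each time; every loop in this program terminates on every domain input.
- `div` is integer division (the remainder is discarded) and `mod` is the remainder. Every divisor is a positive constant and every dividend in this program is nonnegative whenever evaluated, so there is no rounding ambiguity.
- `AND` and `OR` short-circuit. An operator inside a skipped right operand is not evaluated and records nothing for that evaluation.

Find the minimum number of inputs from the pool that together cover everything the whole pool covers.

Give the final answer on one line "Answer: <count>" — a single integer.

#1 (c=3, r=5, s=3) -> B1->F, B2->T, B2->T, B2->T, B2->F, B4->E, B3->F, B5->T, B6->F, B8->E, B7->F; covered: B1=F, B2=T, B2=F, B3=F, B4=E, B5=T, B6=F, B7=F, B8=E
#2 (c=7, r=2, s=6) -> B1->T, B2->T, B2->T, B2->T, B2->T, B2->F, B4->E, B3->T, B5->F, B6->F, B8->E, B7->T; covered: B1=T, B2=T, B2=F, B3=T, B4=E, B5=F, B6=F, B7=T, B8=E
#3 (c=4, r=4, s=5) -> B1->F, B2->T, B2->T, B2->T, B2->T, B2->F, B4->E, B3->T, B5->T, B6->F, B8->S, B7->F; covered: B1=F, B2=T, B2=F, B3=T, B4=E, B5=T, B6=F, B7=F, B8=S
#4 (c=4, r=7, s=5) -> B1->F, B2->T, B2->T, B2->F, B4->S, B3->F, B5->T, B6->F, B8->S, B7->F; covered: B1=F, B2=T, B2=F, B3=F, B4=S, B5=T, B6=F, B7=F, B8=S
#5 (c=2, r=5, s=7) -> B1->F, B2->T, B2->T, B2->T, B2->F, B4->E, B3->F, B5->T, B6->F, B8->E, B7->F; covered: B1=F, B2=T, B2=F, B3=F, B4=E, B5=T, B6=F, B7=F, B8=E
#6 (c=2, r=2, s=3) -> B1->F, B2->T, B2->T, B2->T, B2->T, B2->T, B2->F, B4->E, B3->T, B5->F, B6->F, B8->E, B7->T; covered: B1=F, B2=T, B2=F, B3=T, B4=E, B5=F, B6=F, B7=T, B8=E
#7 (c=5, r=2, s=3) -> B1->F, B2->T, B2->T, B2->T, B2->T, B2->T, B2->F, B4->E, B3->T, B5->F, B6->T, B8->E, B7->T; covered: B1=F, B2=T, B2=F, B3=T, B4=E, B5=F, B6=T, B7=T, B8=E
#8 (c=5, r=5, s=3) -> B1->F, B2->T, B2->T, B2->T, B2->F, B4->E, B3->F, B5->T, B6->F, B8->E, B7->F; covered: B1=F, B2=T, B2=F, B3=F, B4=E, B5=T, B6=F, B7=F, B8=E
#9 (c=5, r=3, s=5) -> B1->F, B2->T, B2->T, B2->T, B2->T, B2->F, B4->E, B3->F, B5->T, B6->F, B8->S, B7->F; covered: B1=F, B2=T, B2=F, B3=F, B4=E, B5=T, B6=F, B7=F, B8=S
#10 (c=5, r=6, s=3) -> B1->F, B2->T, B2->T, B2->T, B2->F, B4->S, B3->F, B5->T, B6->F, B8->S, B7->F; covered: B1=F, B2=T, B2=F, B3=F, B4=S, B5=T, B6=F, B7=F, B8=S
union over all inputs: B1=T, B1=F, B2=T, B2=F, B3=T, B3=F, B4=S, B4=E, B5=T, B5=F, B6=T, B6=F, B7=T, B7=F, B8=S, B8=E (16 outcomes)
no size-1 subset reaches all 16 outcomes (best union: 9/16)
no size-2 subset reaches all 16 outcomes (best union: 15/16)
the canonical winner is {2, 4, 7}: size 3, full 16-outcome coverage, earliest index list among size-3 covers

Answer: 3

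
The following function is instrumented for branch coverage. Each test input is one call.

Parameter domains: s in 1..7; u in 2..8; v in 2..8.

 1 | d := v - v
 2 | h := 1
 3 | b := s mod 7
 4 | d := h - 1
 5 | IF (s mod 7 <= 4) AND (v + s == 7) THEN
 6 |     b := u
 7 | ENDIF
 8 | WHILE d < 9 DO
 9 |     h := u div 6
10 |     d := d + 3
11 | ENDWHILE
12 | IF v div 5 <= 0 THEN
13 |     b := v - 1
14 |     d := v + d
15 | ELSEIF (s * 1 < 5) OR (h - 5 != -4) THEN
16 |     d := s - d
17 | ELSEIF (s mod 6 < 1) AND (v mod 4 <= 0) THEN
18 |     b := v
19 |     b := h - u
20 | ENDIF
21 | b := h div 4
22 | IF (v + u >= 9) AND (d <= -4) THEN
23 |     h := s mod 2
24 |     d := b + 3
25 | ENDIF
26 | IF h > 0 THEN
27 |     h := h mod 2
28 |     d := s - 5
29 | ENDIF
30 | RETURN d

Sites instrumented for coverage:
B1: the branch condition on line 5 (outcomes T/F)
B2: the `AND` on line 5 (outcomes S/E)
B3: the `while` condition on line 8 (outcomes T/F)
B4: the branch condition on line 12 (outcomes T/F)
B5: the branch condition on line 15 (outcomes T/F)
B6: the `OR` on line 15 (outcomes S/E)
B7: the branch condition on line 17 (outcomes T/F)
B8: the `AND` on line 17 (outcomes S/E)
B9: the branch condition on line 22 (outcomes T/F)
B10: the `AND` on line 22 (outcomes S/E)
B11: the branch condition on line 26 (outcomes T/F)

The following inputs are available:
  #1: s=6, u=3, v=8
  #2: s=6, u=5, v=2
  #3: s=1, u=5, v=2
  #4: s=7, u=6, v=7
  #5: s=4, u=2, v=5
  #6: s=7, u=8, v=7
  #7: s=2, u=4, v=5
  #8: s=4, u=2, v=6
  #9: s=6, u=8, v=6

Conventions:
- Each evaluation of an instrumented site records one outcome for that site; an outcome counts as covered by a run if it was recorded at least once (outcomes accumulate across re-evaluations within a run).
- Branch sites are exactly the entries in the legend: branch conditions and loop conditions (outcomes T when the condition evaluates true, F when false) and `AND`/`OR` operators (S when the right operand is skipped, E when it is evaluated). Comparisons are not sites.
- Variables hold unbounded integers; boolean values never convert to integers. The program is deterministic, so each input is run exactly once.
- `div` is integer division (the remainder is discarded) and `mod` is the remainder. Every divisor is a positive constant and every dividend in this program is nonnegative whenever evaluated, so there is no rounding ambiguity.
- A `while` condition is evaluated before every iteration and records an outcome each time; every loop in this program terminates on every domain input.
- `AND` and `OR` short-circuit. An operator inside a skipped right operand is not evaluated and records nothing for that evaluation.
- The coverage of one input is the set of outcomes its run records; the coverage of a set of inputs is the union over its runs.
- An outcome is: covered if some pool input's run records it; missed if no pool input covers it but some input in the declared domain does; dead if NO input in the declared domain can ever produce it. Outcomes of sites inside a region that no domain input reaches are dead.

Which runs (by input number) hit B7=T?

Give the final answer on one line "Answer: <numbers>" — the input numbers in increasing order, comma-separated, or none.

input #1 (s=6, u=3, v=8): does not produce B7=T
input #2 (s=6, u=5, v=2): does not produce B7=T
input #3 (s=1, u=5, v=2): does not produce B7=T
input #4 (s=7, u=6, v=7): does not produce B7=T
input #5 (s=4, u=2, v=5): does not produce B7=T
input #6 (s=7, u=8, v=7): does not produce B7=T
input #7 (s=2, u=4, v=5): does not produce B7=T
input #8 (s=4, u=2, v=6): does not produce B7=T
input #9 (s=6, u=8, v=6): does not produce B7=T

Answer: none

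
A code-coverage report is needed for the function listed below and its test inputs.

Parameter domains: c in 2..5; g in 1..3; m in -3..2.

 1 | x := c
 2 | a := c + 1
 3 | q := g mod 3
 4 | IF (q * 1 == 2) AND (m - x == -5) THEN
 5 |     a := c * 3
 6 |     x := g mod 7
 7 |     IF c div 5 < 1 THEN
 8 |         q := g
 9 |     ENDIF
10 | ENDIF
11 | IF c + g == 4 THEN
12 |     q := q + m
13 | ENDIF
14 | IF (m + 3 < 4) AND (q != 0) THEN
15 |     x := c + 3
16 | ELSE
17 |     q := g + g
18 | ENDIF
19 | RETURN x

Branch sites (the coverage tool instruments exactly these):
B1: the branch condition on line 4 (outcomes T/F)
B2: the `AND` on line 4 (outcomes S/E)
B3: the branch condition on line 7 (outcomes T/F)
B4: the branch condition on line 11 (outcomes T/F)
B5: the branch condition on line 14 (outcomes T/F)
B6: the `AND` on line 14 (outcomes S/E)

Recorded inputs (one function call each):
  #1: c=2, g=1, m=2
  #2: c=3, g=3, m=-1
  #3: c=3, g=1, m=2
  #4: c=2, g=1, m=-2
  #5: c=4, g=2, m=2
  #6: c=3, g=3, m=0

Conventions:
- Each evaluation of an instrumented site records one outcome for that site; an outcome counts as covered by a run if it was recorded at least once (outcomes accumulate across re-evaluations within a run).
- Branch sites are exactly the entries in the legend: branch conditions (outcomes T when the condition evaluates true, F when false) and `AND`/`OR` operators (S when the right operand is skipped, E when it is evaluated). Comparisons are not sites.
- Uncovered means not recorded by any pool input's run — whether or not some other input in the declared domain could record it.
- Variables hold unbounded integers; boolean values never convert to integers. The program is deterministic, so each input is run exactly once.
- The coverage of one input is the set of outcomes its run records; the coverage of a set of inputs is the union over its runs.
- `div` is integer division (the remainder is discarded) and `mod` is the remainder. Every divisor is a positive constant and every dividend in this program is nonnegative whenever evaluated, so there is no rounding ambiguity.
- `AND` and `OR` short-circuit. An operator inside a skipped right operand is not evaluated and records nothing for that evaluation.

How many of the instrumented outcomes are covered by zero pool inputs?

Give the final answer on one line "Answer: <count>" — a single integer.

test 1 (c=2, g=1, m=2) hits B1=F, B2=S, B4=F, B5=F, B6=S
test 2 (c=3, g=3, m=-1) hits B1=F, B2=S, B4=F, B5=F, B6=E
test 3 (c=3, g=1, m=2) hits B1=F, B2=S, B4=T, B5=F, B6=S
test 4 (c=2, g=1, m=-2) hits B1=F, B2=S, B4=F, B5=T, B6=E
test 5 (c=4, g=2, m=2) hits B1=F, B2=E, B4=F, B5=F, B6=S
test 6 (c=3, g=3, m=0) hits B1=F, B2=S, B4=F, B5=F, B6=E
union over the pool: B1=F, B2=S, B2=E, B4=T, B4=F, B5=T, B5=F, B6=S, B6=E
uncovered (3 of 12): B1=T, B3=T, B3=F

Answer: 3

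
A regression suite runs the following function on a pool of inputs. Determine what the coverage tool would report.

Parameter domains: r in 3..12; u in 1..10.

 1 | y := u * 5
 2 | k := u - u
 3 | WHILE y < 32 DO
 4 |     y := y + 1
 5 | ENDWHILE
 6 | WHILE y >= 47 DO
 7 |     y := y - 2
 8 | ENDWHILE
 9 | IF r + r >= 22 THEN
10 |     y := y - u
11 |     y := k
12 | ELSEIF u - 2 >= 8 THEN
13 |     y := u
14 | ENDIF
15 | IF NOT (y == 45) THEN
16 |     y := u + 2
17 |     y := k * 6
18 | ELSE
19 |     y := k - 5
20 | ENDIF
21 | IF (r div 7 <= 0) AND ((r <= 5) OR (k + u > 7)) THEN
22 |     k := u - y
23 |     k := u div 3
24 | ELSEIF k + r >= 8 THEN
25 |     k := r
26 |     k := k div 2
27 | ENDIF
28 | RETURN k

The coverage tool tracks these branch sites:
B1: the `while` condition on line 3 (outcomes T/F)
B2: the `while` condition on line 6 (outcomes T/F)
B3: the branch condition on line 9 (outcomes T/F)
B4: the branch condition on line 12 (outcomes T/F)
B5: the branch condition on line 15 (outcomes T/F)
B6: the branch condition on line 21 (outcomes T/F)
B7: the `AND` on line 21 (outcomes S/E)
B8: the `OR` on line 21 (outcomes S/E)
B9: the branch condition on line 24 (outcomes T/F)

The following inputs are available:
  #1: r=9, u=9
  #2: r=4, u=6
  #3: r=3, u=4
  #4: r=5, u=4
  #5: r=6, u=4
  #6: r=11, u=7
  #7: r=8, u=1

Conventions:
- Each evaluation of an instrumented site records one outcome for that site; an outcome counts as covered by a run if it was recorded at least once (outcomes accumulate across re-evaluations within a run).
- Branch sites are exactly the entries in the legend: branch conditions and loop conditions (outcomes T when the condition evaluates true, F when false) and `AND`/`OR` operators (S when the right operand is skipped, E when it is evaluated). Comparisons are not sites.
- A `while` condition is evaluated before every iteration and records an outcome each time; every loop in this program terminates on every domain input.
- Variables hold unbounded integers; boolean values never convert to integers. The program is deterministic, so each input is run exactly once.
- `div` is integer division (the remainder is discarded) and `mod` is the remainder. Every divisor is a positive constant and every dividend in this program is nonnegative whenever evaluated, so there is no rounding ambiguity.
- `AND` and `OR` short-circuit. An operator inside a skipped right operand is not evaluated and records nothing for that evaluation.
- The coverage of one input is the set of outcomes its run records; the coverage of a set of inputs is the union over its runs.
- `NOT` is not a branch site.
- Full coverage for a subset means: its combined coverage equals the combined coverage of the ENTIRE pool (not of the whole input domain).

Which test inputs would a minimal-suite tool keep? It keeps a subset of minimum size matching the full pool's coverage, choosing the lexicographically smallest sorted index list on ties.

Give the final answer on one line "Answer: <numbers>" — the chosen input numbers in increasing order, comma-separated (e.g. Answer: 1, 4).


test 1 (r=9, u=9) hits B1=F, B2=F, B3=F, B4=F, B5=F, B6=F, B7=S, B9=T
test 2 (r=4, u=6) hits B1=T, B1=F, B2=F, B3=F, B4=F, B5=T, B6=T, B7=E, B8=S
test 3 (r=3, u=4) hits B1=T, B1=F, B2=F, B3=F, B4=F, B5=T, B6=T, B7=E, B8=S
test 4 (r=5, u=4) hits B1=T, B1=F, B2=F, B3=F, B4=F, B5=T, B6=T, B7=E, B8=S
test 5 (r=6, u=4) hits B1=T, B1=F, B2=F, B3=F, B4=F, B5=T, B6=F, B7=E, B8=E, B9=F
test 6 (r=11, u=7) hits B1=F, B2=F, B3=T, B5=T, B6=F, B7=S, B9=T
test 7 (r=8, u=1) hits B1=T, B1=F, B2=F, B3=F, B4=F, B5=T, B6=F, B7=S, B9=T
pool-wide coverage (16 outcomes): B1=T, B1=F, B2=F, B3=T, B3=F, B4=F, B5=T, B5=F, B6=T, B6=F, B7=S, B7=E, B8=S, B8=E, B9=T, B9=F
size 1 is not enough: best union over all size-1 subsets is 10/16
size 2 is not enough: best union over all size-2 subsets is 13/16
size 3 is not enough: best union over all size-3 subsets is 15/16
at size 4, {1, 2, 5, 6} reaches all 16 outcomes; every lexicographically earlier size-4 subset fails
Answer: 1, 2, 5, 6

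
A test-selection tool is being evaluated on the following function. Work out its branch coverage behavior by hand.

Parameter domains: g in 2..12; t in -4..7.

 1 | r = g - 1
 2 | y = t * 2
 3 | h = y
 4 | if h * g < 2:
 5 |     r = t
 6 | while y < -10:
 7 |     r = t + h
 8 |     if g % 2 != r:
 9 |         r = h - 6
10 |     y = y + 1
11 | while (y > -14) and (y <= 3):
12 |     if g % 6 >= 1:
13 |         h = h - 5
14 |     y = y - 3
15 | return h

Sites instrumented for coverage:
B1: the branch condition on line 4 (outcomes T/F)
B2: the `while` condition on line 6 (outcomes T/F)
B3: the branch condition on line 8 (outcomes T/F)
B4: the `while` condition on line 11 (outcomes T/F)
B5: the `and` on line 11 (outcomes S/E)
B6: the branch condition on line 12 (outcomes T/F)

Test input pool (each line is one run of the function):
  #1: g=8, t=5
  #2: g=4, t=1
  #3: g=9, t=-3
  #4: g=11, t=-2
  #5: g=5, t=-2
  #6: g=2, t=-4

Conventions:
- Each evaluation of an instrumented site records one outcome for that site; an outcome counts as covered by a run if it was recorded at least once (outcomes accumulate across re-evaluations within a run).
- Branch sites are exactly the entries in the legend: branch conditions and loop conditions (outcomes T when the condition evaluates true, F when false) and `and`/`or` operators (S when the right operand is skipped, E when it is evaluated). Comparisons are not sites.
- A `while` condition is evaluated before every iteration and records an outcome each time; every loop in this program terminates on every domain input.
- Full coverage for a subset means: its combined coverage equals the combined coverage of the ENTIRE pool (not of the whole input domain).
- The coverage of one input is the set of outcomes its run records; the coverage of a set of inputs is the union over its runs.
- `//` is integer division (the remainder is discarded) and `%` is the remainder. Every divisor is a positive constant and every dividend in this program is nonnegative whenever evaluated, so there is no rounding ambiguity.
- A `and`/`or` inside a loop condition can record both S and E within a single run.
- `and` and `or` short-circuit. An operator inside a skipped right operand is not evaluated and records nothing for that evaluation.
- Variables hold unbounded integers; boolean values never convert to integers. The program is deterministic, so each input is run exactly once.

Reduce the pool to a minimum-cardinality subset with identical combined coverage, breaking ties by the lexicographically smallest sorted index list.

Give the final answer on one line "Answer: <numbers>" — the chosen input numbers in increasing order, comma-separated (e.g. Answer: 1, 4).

test 1 (g=8, t=5) fires B1->F, B2->F, B5->E, B4->F; hits B1=F, B2=F, B4=F, B5=E
test 2 (g=4, t=1) fires B1->F, B2->F, B5->E, B4->T, B6->T, B5->E, B4->T, B6->T, B5->E, B4->T, B6->T, B5->E, B4->T, B6->T, ...; hits B1=F, B2=F, B4=T, B4=F, B5=S, B5=E, B6=T
test 3 (g=9, t=-3) fires B1->T, B2->F, B5->E, B4->T, B6->T, B5->E, B4->T, B6->T, B5->E, B4->T, B6->T, B5->S, B4->F; hits B1=T, B2=F, B4=T, B4=F, B5=S, B5=E, B6=T
test 4 (g=11, t=-2) fires B1->T, B2->F, B5->E, B4->T, B6->T, B5->E, B4->T, B6->T, B5->E, B4->T, B6->T, B5->E, B4->T, B6->T, ...; hits B1=T, B2=F, B4=T, B4=F, B5=S, B5=E, B6=T
test 5 (g=5, t=-2) fires B1->T, B2->F, B5->E, B4->T, B6->T, B5->E, B4->T, B6->T, B5->E, B4->T, B6->T, B5->E, B4->T, B6->T, ...; hits B1=T, B2=F, B4=T, B4=F, B5=S, B5=E, B6=T
test 6 (g=2, t=-4) fires B1->T, B2->F, B5->E, B4->T, B6->T, B5->E, B4->T, B6->T, B5->S, B4->F; hits B1=T, B2=F, B4=T, B4=F, B5=S, B5=E, B6=T
pool-wide coverage (8 outcomes): B1=T, B1=F, B2=F, B4=T, B4=F, B5=S, B5=E, B6=T
checked all size-1 subsets: none covers 8 outcomes (max 7/8)
inputs {1, 3} (size 2) cover everything; no size-2 subset with a lexicographically smaller index list covers all 8

Answer: 1, 3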